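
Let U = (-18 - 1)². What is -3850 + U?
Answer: -3489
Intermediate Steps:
U = 361 (U = (-19)² = 361)
-3850 + U = -3850 + 361 = -3489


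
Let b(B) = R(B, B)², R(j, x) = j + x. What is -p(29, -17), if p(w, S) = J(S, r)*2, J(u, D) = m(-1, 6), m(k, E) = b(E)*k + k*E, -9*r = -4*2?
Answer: 300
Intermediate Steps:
r = 8/9 (r = -(-4)*2/9 = -⅑*(-8) = 8/9 ≈ 0.88889)
b(B) = 4*B² (b(B) = (B + B)² = (2*B)² = 4*B²)
m(k, E) = E*k + 4*k*E² (m(k, E) = (4*E²)*k + k*E = 4*k*E² + E*k = E*k + 4*k*E²)
J(u, D) = -150 (J(u, D) = 6*(-1)*(1 + 4*6) = 6*(-1)*(1 + 24) = 6*(-1)*25 = -150)
p(w, S) = -300 (p(w, S) = -150*2 = -300)
-p(29, -17) = -1*(-300) = 300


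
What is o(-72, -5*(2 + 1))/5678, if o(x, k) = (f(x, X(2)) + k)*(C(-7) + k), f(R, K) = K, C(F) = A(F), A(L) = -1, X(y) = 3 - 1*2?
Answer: 112/2839 ≈ 0.039451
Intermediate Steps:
X(y) = 1 (X(y) = 3 - 2 = 1)
C(F) = -1
o(x, k) = (1 + k)*(-1 + k)
o(-72, -5*(2 + 1))/5678 = (-1 + (-5*(2 + 1))**2)/5678 = (-1 + (-5*3)**2)*(1/5678) = (-1 + (-15)**2)*(1/5678) = (-1 + 225)*(1/5678) = 224*(1/5678) = 112/2839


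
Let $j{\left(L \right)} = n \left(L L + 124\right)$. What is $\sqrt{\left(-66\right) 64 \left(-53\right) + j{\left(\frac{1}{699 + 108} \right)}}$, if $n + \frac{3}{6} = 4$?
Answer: $\frac{\sqrt{584316232790}}{1614} \approx 473.61$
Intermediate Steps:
$n = \frac{7}{2}$ ($n = - \frac{1}{2} + 4 = \frac{7}{2} \approx 3.5$)
$j{\left(L \right)} = 434 + \frac{7 L^{2}}{2}$ ($j{\left(L \right)} = \frac{7 \left(L L + 124\right)}{2} = \frac{7 \left(L^{2} + 124\right)}{2} = \frac{7 \left(124 + L^{2}\right)}{2} = 434 + \frac{7 L^{2}}{2}$)
$\sqrt{\left(-66\right) 64 \left(-53\right) + j{\left(\frac{1}{699 + 108} \right)}} = \sqrt{\left(-66\right) 64 \left(-53\right) + \left(434 + \frac{7 \left(\frac{1}{699 + 108}\right)^{2}}{2}\right)} = \sqrt{\left(-4224\right) \left(-53\right) + \left(434 + \frac{7 \left(\frac{1}{807}\right)^{2}}{2}\right)} = \sqrt{223872 + \left(434 + \frac{7}{2 \cdot 651249}\right)} = \sqrt{223872 + \left(434 + \frac{7}{2} \cdot \frac{1}{651249}\right)} = \sqrt{223872 + \left(434 + \frac{7}{1302498}\right)} = \sqrt{223872 + \frac{565284139}{1302498}} = \sqrt{\frac{292158116395}{1302498}} = \frac{\sqrt{584316232790}}{1614}$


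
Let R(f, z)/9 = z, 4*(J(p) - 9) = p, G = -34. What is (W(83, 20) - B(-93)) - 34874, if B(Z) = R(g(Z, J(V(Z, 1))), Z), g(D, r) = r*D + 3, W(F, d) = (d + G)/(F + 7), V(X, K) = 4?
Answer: -1531672/45 ≈ -34037.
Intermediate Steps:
J(p) = 9 + p/4
W(F, d) = (-34 + d)/(7 + F) (W(F, d) = (d - 34)/(F + 7) = (-34 + d)/(7 + F))
g(D, r) = 3 + D*r (g(D, r) = D*r + 3 = 3 + D*r)
R(f, z) = 9*z
B(Z) = 9*Z
(W(83, 20) - B(-93)) - 34874 = ((-34 + 20)/(7 + 83) - 9*(-93)) - 34874 = (-14/90 - 1*(-837)) - 34874 = ((1/90)*(-14) + 837) - 34874 = (-7/45 + 837) - 34874 = 37658/45 - 34874 = -1531672/45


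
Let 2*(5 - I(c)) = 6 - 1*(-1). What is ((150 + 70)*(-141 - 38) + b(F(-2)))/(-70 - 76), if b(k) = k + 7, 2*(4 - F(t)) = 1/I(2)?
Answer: 59054/219 ≈ 269.65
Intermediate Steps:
I(c) = 3/2 (I(c) = 5 - (6 - 1*(-1))/2 = 5 - (6 + 1)/2 = 5 - ½*7 = 5 - 7/2 = 3/2)
F(t) = 11/3 (F(t) = 4 - 1/(2*3/2) = 4 - ½*⅔ = 4 - ⅓ = 11/3)
b(k) = 7 + k
((150 + 70)*(-141 - 38) + b(F(-2)))/(-70 - 76) = ((150 + 70)*(-141 - 38) + (7 + 11/3))/(-70 - 76) = (220*(-179) + 32/3)/(-146) = (-39380 + 32/3)*(-1/146) = -118108/3*(-1/146) = 59054/219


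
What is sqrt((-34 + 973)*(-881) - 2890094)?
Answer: I*sqrt(3717353) ≈ 1928.0*I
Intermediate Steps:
sqrt((-34 + 973)*(-881) - 2890094) = sqrt(939*(-881) - 2890094) = sqrt(-827259 - 2890094) = sqrt(-3717353) = I*sqrt(3717353)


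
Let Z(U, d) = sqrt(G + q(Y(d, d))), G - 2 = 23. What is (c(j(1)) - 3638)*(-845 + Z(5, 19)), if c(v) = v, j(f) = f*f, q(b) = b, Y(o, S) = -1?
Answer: 3073265 - 7274*sqrt(6) ≈ 3.0554e+6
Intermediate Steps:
G = 25 (G = 2 + 23 = 25)
j(f) = f**2
Z(U, d) = 2*sqrt(6) (Z(U, d) = sqrt(25 - 1) = sqrt(24) = 2*sqrt(6))
(c(j(1)) - 3638)*(-845 + Z(5, 19)) = (1**2 - 3638)*(-845 + 2*sqrt(6)) = (1 - 3638)*(-845 + 2*sqrt(6)) = -3637*(-845 + 2*sqrt(6)) = 3073265 - 7274*sqrt(6)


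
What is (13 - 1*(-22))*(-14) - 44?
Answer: -534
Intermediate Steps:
(13 - 1*(-22))*(-14) - 44 = (13 + 22)*(-14) - 44 = 35*(-14) - 44 = -490 - 44 = -534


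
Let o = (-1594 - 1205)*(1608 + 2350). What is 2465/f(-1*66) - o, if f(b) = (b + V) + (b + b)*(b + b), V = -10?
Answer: 192188814281/17348 ≈ 1.1078e+7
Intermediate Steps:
f(b) = -10 + b + 4*b² (f(b) = (b - 10) + (b + b)*(b + b) = (-10 + b) + (2*b)*(2*b) = (-10 + b) + 4*b² = -10 + b + 4*b²)
o = -11078442 (o = -2799*3958 = -11078442)
2465/f(-1*66) - o = 2465/(-10 - 1*66 + 4*(-1*66)²) - 1*(-11078442) = 2465/(-10 - 66 + 4*(-66)²) + 11078442 = 2465/(-10 - 66 + 4*4356) + 11078442 = 2465/(-10 - 66 + 17424) + 11078442 = 2465/17348 + 11078442 = 192188814281/17348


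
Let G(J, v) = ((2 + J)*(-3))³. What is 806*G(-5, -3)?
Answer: 587574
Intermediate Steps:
G(J, v) = (-6 - 3*J)³
806*G(-5, -3) = 806*(-27*(2 - 5)³) = 806*(-27*(-3)³) = 806*(-27*(-27)) = 806*729 = 587574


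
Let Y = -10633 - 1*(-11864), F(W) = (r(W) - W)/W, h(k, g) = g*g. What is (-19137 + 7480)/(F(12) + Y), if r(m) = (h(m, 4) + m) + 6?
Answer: -69942/7397 ≈ -9.4555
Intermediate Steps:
h(k, g) = g²
r(m) = 22 + m (r(m) = (4² + m) + 6 = (16 + m) + 6 = 22 + m)
F(W) = 22/W (F(W) = ((22 + W) - W)/W = 22/W)
Y = 1231 (Y = -10633 + 11864 = 1231)
(-19137 + 7480)/(F(12) + Y) = (-19137 + 7480)/(22/12 + 1231) = -11657/(22*(1/12) + 1231) = -11657/(11/6 + 1231) = -11657/7397/6 = -11657*6/7397 = -69942/7397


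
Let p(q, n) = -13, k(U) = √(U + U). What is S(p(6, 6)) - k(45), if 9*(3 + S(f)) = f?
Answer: -40/9 - 3*√10 ≈ -13.931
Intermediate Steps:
k(U) = √2*√U (k(U) = √(2*U) = √2*√U)
S(f) = -3 + f/9
S(p(6, 6)) - k(45) = (-3 + (⅑)*(-13)) - √2*√45 = (-3 - 13/9) - √2*3*√5 = -40/9 - 3*√10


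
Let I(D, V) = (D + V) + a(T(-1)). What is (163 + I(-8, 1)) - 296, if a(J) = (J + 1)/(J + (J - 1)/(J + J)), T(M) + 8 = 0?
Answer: -2364/17 ≈ -139.06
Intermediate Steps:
T(M) = -8 (T(M) = -8 + 0 = -8)
a(J) = (1 + J)/(J + (-1 + J)/(2*J)) (a(J) = (1 + J)/(J + (-1 + J)/((2*J))) = (1 + J)/(J + (-1 + J)*(1/(2*J))) = (1 + J)/(J + (-1 + J)/(2*J)))
I(D, V) = 16/17 + D + V (I(D, V) = (D + V) + 2*(-8)/(-1 + 2*(-8)) = (D + V) + 2*(-8)/(-1 - 16) = (D + V) + 2*(-8)/(-17) = (D + V) + 2*(-8)*(-1/17) = (D + V) + 16/17 = 16/17 + D + V)
(163 + I(-8, 1)) - 296 = (163 + (16/17 - 8 + 1)) - 296 = (163 - 103/17) - 296 = 2668/17 - 296 = -2364/17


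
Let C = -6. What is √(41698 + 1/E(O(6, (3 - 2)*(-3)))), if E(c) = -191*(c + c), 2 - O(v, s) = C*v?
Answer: √2196590758043/7258 ≈ 204.20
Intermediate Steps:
O(v, s) = 2 + 6*v (O(v, s) = 2 - (-6)*v = 2 + 6*v)
E(c) = -382*c
√(41698 + 1/E(O(6, (3 - 2)*(-3)))) = √(41698 + 1/(-382*(2 + 6*6))) = √(41698 + 1/(-382*(2 + 36))) = √(41698 + 1/(-382*38)) = √(41698 + 1/(-14516)) = √(41698 - 1/14516) = √(605288167/14516) = √2196590758043/7258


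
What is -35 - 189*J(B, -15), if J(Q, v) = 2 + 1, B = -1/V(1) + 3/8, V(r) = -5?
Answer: -602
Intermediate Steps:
B = 23/40 (B = -1/(-5) + 3/8 = -1*(-⅕) + 3*(⅛) = ⅕ + 3/8 = 23/40 ≈ 0.57500)
J(Q, v) = 3
-35 - 189*J(B, -15) = -35 - 189*3 = -35 - 567 = -602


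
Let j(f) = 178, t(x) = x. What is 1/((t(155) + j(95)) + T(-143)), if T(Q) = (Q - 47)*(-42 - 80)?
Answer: 1/23513 ≈ 4.2530e-5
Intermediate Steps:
T(Q) = 5734 - 122*Q (T(Q) = (-47 + Q)*(-122) = 5734 - 122*Q)
1/((t(155) + j(95)) + T(-143)) = 1/((155 + 178) + (5734 - 122*(-143))) = 1/(333 + (5734 + 17446)) = 1/(333 + 23180) = 1/23513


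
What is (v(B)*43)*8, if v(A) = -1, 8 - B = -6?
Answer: -344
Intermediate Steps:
B = 14 (B = 8 - 1*(-6) = 8 + 6 = 14)
(v(B)*43)*8 = -1*43*8 = -43*8 = -344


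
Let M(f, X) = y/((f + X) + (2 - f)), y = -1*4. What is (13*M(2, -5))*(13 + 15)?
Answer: 1456/3 ≈ 485.33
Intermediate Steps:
y = -4
M(f, X) = -4/(2 + X) (M(f, X) = -4/((f + X) + (2 - f)) = -4/((X + f) + (2 - f)) = -4/(2 + X))
(13*M(2, -5))*(13 + 15) = (13*(-4/(2 - 5)))*(13 + 15) = (13*(-4/(-3)))*28 = (13*(-4*(-⅓)))*28 = (13*(4/3))*28 = (52/3)*28 = 1456/3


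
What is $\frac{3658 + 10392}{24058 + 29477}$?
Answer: $\frac{2810}{10707} \approx 0.26244$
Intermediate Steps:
$\frac{3658 + 10392}{24058 + 29477} = \frac{14050}{53535} = 14050 \cdot \frac{1}{53535} = \frac{2810}{10707}$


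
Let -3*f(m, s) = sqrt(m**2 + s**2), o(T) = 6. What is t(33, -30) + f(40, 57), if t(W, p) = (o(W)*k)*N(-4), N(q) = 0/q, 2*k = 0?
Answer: -sqrt(4849)/3 ≈ -23.212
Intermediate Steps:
k = 0 (k = (1/2)*0 = 0)
N(q) = 0
f(m, s) = -sqrt(m**2 + s**2)/3
t(W, p) = 0 (t(W, p) = (6*0)*0 = 0*0 = 0)
t(33, -30) + f(40, 57) = 0 - sqrt(40**2 + 57**2)/3 = 0 - sqrt(1600 + 3249)/3 = 0 - sqrt(4849)/3 = -sqrt(4849)/3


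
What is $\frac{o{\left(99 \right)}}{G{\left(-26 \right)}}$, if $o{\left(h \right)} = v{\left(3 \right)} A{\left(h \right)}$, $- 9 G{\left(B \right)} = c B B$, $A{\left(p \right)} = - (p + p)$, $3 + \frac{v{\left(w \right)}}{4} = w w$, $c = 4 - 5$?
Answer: $- \frac{10692}{169} \approx -63.266$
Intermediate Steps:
$c = -1$
$v{\left(w \right)} = -12 + 4 w^{2}$ ($v{\left(w \right)} = -12 + 4 w w = -12 + 4 w^{2}$)
$A{\left(p \right)} = - 2 p$
$G{\left(B \right)} = \frac{B^{2}}{9}$ ($G{\left(B \right)} = - \frac{- B B}{9} = - \frac{\left(-1\right) B^{2}}{9} = \frac{B^{2}}{9}$)
$o{\left(h \right)} = - 48 h$ ($o{\left(h \right)} = \left(-12 + 4 \cdot 3^{2}\right) \left(- 2 h\right) = \left(-12 + 4 \cdot 9\right) \left(- 2 h\right) = \left(-12 + 36\right) \left(- 2 h\right) = 24 \left(- 2 h\right) = - 48 h$)
$\frac{o{\left(99 \right)}}{G{\left(-26 \right)}} = \frac{\left(-48\right) 99}{\frac{1}{9} \left(-26\right)^{2}} = - \frac{4752}{\frac{1}{9} \cdot 676} = - \frac{4752}{\frac{676}{9}} = \left(-4752\right) \frac{9}{676} = - \frac{10692}{169}$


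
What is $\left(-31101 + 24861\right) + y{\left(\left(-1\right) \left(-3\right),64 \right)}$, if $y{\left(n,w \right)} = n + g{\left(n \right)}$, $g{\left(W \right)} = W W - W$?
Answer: $-6231$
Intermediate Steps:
$g{\left(W \right)} = W^{2} - W$
$y{\left(n,w \right)} = n + n \left(-1 + n\right)$
$\left(-31101 + 24861\right) + y{\left(\left(-1\right) \left(-3\right),64 \right)} = \left(-31101 + 24861\right) + \left(\left(-1\right) \left(-3\right)\right)^{2} = -6240 + 3^{2} = -6240 + 9 = -6231$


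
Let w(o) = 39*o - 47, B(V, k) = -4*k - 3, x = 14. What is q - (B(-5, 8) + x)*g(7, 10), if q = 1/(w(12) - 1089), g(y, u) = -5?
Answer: -70141/668 ≈ -105.00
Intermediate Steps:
B(V, k) = -3 - 4*k
w(o) = -47 + 39*o
q = -1/668 (q = 1/((-47 + 39*12) - 1089) = 1/((-47 + 468) - 1089) = 1/(421 - 1089) = 1/(-668) = -1/668 ≈ -0.0014970)
q - (B(-5, 8) + x)*g(7, 10) = -1/668 - ((-3 - 4*8) + 14)*(-5) = -1/668 - ((-3 - 32) + 14)*(-5) = -1/668 - (-35 + 14)*(-5) = -1/668 - (-21)*(-5) = -1/668 - 1*105 = -1/668 - 105 = -70141/668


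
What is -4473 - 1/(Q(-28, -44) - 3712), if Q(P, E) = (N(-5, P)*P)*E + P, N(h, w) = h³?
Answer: -705571019/157740 ≈ -4473.0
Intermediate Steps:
Q(P, E) = P - 125*E*P (Q(P, E) = ((-5)³*P)*E + P = (-125*P)*E + P = -125*E*P + P = P - 125*E*P)
-4473 - 1/(Q(-28, -44) - 3712) = -4473 - 1/(-28*(1 - 125*(-44)) - 3712) = -4473 - 1/(-28*(1 + 5500) - 3712) = -4473 - 1/(-28*5501 - 3712) = -4473 - 1/(-154028 - 3712) = -4473 - 1/(-157740) = -4473 - 1*(-1/157740) = -4473 + 1/157740 = -705571019/157740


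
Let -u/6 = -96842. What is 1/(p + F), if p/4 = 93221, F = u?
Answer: 1/953936 ≈ 1.0483e-6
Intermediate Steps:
u = 581052 (u = -6*(-96842) = 581052)
F = 581052
p = 372884 (p = 4*93221 = 372884)
1/(p + F) = 1/(372884 + 581052) = 1/953936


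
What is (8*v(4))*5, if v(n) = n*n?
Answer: 640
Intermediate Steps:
v(n) = n**2
(8*v(4))*5 = (8*4**2)*5 = (8*16)*5 = 128*5 = 640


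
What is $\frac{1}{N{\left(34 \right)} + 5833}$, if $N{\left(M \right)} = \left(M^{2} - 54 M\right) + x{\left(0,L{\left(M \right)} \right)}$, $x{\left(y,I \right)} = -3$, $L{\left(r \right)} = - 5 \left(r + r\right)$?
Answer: $\frac{1}{5150} \approx 0.00019417$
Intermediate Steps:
$L{\left(r \right)} = - 10 r$ ($L{\left(r \right)} = - 5 \cdot 2 r = - 10 r$)
$N{\left(M \right)} = -3 + M^{2} - 54 M$ ($N{\left(M \right)} = \left(M^{2} - 54 M\right) - 3 = -3 + M^{2} - 54 M$)
$\frac{1}{N{\left(34 \right)} + 5833} = \frac{1}{\left(-3 + 34^{2} - 1836\right) + 5833} = \frac{1}{\left(-3 + 1156 - 1836\right) + 5833} = \frac{1}{-683 + 5833} = \frac{1}{5150}$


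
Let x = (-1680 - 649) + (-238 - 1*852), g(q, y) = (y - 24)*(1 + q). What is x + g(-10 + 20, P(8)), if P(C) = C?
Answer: -3595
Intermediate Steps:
g(q, y) = (1 + q)*(-24 + y) (g(q, y) = (-24 + y)*(1 + q) = (1 + q)*(-24 + y))
x = -3419 (x = -2329 + (-238 - 852) = -2329 - 1090 = -3419)
x + g(-10 + 20, P(8)) = -3419 + (-24 + 8 - 24*(-10 + 20) + (-10 + 20)*8) = -3419 + (-24 + 8 - 24*10 + 10*8) = -3419 + (-24 + 8 - 240 + 80) = -3419 - 176 = -3595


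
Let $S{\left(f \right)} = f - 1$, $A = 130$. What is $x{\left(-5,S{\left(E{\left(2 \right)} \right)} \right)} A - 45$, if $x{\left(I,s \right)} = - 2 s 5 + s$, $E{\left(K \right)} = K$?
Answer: $-1215$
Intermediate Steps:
$S{\left(f \right)} = -1 + f$
$x{\left(I,s \right)} = - 9 s$ ($x{\left(I,s \right)} = - 10 s + s = - 9 s$)
$x{\left(-5,S{\left(E{\left(2 \right)} \right)} \right)} A - 45 = - 9 \left(-1 + 2\right) 130 - 45 = \left(-9\right) 1 \cdot 130 - 45 = \left(-9\right) 130 - 45 = -1170 - 45 = -1215$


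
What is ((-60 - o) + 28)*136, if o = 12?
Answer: -5984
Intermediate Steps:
((-60 - o) + 28)*136 = ((-60 - 1*12) + 28)*136 = ((-60 - 12) + 28)*136 = (-72 + 28)*136 = -44*136 = -5984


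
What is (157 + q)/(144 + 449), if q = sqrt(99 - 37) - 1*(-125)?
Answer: 282/593 + sqrt(62)/593 ≈ 0.48883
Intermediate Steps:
q = 125 + sqrt(62) (q = sqrt(62) + 125 = 125 + sqrt(62) ≈ 132.87)
(157 + q)/(144 + 449) = (157 + (125 + sqrt(62)))/(144 + 449) = (282 + sqrt(62))/593 = (282 + sqrt(62))*(1/593) = 282/593 + sqrt(62)/593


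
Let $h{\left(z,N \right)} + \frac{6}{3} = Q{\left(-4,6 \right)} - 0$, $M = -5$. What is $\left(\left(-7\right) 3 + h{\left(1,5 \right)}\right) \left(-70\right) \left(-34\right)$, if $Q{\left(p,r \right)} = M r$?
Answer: $-126140$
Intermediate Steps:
$Q{\left(p,r \right)} = - 5 r$
$h{\left(z,N \right)} = -32$ ($h{\left(z,N \right)} = -2 - 30 = -32$)
$\left(\left(-7\right) 3 + h{\left(1,5 \right)}\right) \left(-70\right) \left(-34\right) = \left(\left(-7\right) 3 - 32\right) \left(-70\right) \left(-34\right) = \left(-21 - 32\right) \left(-70\right) \left(-34\right) = \left(-53\right) \left(-70\right) \left(-34\right) = 3710 \left(-34\right) = -126140$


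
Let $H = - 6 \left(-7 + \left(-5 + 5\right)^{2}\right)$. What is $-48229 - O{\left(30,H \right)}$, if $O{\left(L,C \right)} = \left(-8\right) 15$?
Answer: $-48109$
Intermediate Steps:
$H = 42$ ($H = - 6 \left(-7 + 0^{2}\right) = - 6 \left(-7 + 0\right) = \left(-6\right) \left(-7\right) = 42$)
$O{\left(L,C \right)} = -120$
$-48229 - O{\left(30,H \right)} = -48229 - -120 = -48229 + 120 = -48109$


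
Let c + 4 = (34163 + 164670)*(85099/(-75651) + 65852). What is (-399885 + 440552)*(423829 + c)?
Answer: 40282914317259279908/75651 ≈ 5.3248e+14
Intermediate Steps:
c = 990523284424045/75651 (c = -4 + (34163 + 164670)*(85099/(-75651) + 65852) = -4 + 198833*(85099*(-1/75651) + 65852) = -4 + 198833*(-85099/75651 + 65852) = -4 + 198833*(4981684553/75651) = -4 + 990523284726649/75651 = 990523284424045/75651 ≈ 1.3093e+10)
(-399885 + 440552)*(423829 + c) = (-399885 + 440552)*(423829 + 990523284424045/75651) = 40667*(990555347511724/75651) = 40282914317259279908/75651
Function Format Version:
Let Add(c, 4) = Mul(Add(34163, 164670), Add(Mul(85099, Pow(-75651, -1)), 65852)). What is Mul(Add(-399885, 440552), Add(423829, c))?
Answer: Rational(40282914317259279908, 75651) ≈ 5.3248e+14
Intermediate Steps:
c = Rational(990523284424045, 75651) (c = Add(-4, Mul(Add(34163, 164670), Add(Mul(85099, Pow(-75651, -1)), 65852))) = Add(-4, Mul(198833, Add(Mul(85099, Rational(-1, 75651)), 65852))) = Add(-4, Mul(198833, Add(Rational(-85099, 75651), 65852))) = Add(-4, Mul(198833, Rational(4981684553, 75651))) = Add(-4, Rational(990523284726649, 75651)) = Rational(990523284424045, 75651) ≈ 1.3093e+10)
Mul(Add(-399885, 440552), Add(423829, c)) = Mul(Add(-399885, 440552), Add(423829, Rational(990523284424045, 75651))) = Mul(40667, Rational(990555347511724, 75651)) = Rational(40282914317259279908, 75651)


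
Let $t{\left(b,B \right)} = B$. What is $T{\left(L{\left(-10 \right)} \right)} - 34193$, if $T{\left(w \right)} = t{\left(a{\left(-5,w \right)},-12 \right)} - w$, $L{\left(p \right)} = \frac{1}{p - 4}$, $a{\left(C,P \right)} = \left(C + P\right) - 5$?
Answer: $- \frac{478869}{14} \approx -34205.0$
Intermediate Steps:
$a{\left(C,P \right)} = -5 + C + P$
$L{\left(p \right)} = \frac{1}{-4 + p}$
$T{\left(w \right)} = -12 - w$
$T{\left(L{\left(-10 \right)} \right)} - 34193 = \left(-12 - \frac{1}{-4 - 10}\right) - 34193 = \left(-12 - \frac{1}{-14}\right) - 34193 = \left(-12 - - \frac{1}{14}\right) - 34193 = \left(-12 + \frac{1}{14}\right) - 34193 = - \frac{167}{14} - 34193 = - \frac{478869}{14}$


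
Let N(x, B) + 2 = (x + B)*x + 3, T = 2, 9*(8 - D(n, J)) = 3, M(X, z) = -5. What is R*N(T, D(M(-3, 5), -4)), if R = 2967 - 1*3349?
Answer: -23302/3 ≈ -7767.3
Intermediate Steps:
D(n, J) = 23/3 (D(n, J) = 8 - ⅑*3 = 8 - ⅓ = 23/3)
R = -382 (R = 2967 - 3349 = -382)
N(x, B) = 1 + x*(B + x) (N(x, B) = -2 + ((x + B)*x + 3) = -2 + ((B + x)*x + 3) = -2 + (x*(B + x) + 3) = -2 + (3 + x*(B + x)) = 1 + x*(B + x))
R*N(T, D(M(-3, 5), -4)) = -382*(1 + 2² + (23/3)*2) = -382*(1 + 4 + 46/3) = -382*61/3 = -23302/3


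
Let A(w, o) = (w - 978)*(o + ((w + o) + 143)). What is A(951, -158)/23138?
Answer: -10503/11569 ≈ -0.90786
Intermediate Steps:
A(w, o) = (-978 + w)*(143 + w + 2*o) (A(w, o) = (-978 + w)*(o + ((o + w) + 143)) = (-978 + w)*(o + (143 + o + w)) = (-978 + w)*(143 + w + 2*o))
A(951, -158)/23138 = (-139854 + 951² - 1956*(-158) - 835*951 + 2*(-158)*951)/23138 = (-139854 + 904401 + 309048 - 794085 - 300516)*(1/23138) = -21006*1/23138 = -10503/11569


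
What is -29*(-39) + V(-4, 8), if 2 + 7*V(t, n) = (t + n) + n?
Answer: 7927/7 ≈ 1132.4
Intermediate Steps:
V(t, n) = -2/7 + t/7 + 2*n/7 (V(t, n) = -2/7 + ((t + n) + n)/7 = -2/7 + ((n + t) + n)/7 = -2/7 + (t + 2*n)/7 = -2/7 + (t/7 + 2*n/7) = -2/7 + t/7 + 2*n/7)
-29*(-39) + V(-4, 8) = -29*(-39) + (-2/7 + (1/7)*(-4) + (2/7)*8) = 1131 + (-2/7 - 4/7 + 16/7) = 1131 + 10/7 = 7927/7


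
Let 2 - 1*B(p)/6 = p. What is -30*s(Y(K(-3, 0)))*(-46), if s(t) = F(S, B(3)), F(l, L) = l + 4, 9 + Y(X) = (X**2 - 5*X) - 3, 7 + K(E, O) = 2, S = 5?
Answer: 12420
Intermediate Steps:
K(E, O) = -5 (K(E, O) = -7 + 2 = -5)
B(p) = 12 - 6*p
Y(X) = -12 + X**2 - 5*X (Y(X) = -9 + ((X**2 - 5*X) - 3) = -9 + (-3 + X**2 - 5*X) = -12 + X**2 - 5*X)
F(l, L) = 4 + l
s(t) = 9 (s(t) = 4 + 5 = 9)
-30*s(Y(K(-3, 0)))*(-46) = -30*9*(-46) = -270*(-46) = 12420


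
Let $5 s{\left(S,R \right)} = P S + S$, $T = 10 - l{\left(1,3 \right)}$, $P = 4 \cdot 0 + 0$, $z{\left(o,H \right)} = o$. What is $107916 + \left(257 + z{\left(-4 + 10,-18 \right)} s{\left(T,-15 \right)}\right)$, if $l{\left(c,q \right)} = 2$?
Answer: $\frac{540913}{5} \approx 1.0818 \cdot 10^{5}$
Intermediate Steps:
$P = 0$ ($P = 0 + 0 = 0$)
$T = 8$ ($T = 10 - 2 = 8$)
$s{\left(S,R \right)} = \frac{S}{5}$ ($s{\left(S,R \right)} = \frac{0 S + S}{5} = \frac{0 + S}{5} = \frac{S}{5}$)
$107916 + \left(257 + z{\left(-4 + 10,-18 \right)} s{\left(T,-15 \right)}\right) = 107916 + \left(257 + \left(-4 + 10\right) \frac{1}{5} \cdot 8\right) = 107916 + \left(257 + 6 \cdot \frac{8}{5}\right) = 107916 + \left(257 + \frac{48}{5}\right) = 107916 + \frac{1333}{5} = \frac{540913}{5}$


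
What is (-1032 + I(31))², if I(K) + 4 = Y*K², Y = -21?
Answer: 450161089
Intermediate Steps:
I(K) = -4 - 21*K²
(-1032 + I(31))² = (-1032 + (-4 - 21*31²))² = (-1032 + (-4 - 21*961))² = (-1032 + (-4 - 20181))² = (-1032 - 20185)² = (-21217)² = 450161089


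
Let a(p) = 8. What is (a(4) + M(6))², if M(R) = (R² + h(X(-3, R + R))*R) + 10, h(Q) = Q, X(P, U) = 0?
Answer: 2916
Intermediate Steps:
M(R) = 10 + R² (M(R) = (R² + 0*R) + 10 = (R² + 0) + 10 = R² + 10 = 10 + R²)
(a(4) + M(6))² = (8 + (10 + 6²))² = (8 + (10 + 36))² = (8 + 46)² = 54² = 2916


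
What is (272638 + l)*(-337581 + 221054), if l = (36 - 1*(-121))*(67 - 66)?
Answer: -31787982965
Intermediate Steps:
l = 157 (l = (36 + 121)*1 = 157*1 = 157)
(272638 + l)*(-337581 + 221054) = (272638 + 157)*(-337581 + 221054) = 272795*(-116527) = -31787982965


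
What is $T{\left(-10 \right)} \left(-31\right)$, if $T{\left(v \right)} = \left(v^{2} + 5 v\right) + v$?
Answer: $-1240$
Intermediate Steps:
$T{\left(v \right)} = v^{2} + 6 v$
$T{\left(-10 \right)} \left(-31\right) = - 10 \left(6 - 10\right) \left(-31\right) = \left(-10\right) \left(-4\right) \left(-31\right) = 40 \left(-31\right) = -1240$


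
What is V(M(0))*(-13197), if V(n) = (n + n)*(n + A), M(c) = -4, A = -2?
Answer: -633456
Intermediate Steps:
V(n) = 2*n*(-2 + n) (V(n) = (n + n)*(n - 2) = (2*n)*(-2 + n) = 2*n*(-2 + n))
V(M(0))*(-13197) = (2*(-4)*(-2 - 4))*(-13197) = (2*(-4)*(-6))*(-13197) = 48*(-13197) = -633456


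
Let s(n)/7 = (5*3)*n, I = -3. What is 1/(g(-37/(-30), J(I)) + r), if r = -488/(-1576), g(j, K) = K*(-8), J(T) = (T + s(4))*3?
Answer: -197/1971515 ≈ -9.9923e-5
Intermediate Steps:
s(n) = 105*n (s(n) = 7*((5*3)*n) = 7*(15*n) = 105*n)
J(T) = 1260 + 3*T (J(T) = (T + 105*4)*3 = (T + 420)*3 = (420 + T)*3 = 1260 + 3*T)
g(j, K) = -8*K
r = 61/197 (r = -488*(-1/1576) = 61/197 ≈ 0.30964)
1/(g(-37/(-30), J(I)) + r) = 1/(-8*(1260 + 3*(-3)) + 61/197) = 1/(-8*(1260 - 9) + 61/197) = 1/(-8*1251 + 61/197) = 1/(-10008 + 61/197) = 1/(-1971515/197) = -197/1971515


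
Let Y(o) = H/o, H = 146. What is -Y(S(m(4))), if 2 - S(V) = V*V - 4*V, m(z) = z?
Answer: -73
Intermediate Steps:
S(V) = 2 - V**2 + 4*V (S(V) = 2 - (V*V - 4*V) = 2 - (V**2 - 4*V) = 2 + (-V**2 + 4*V) = 2 - V**2 + 4*V)
Y(o) = 146/o
-Y(S(m(4))) = -146/(2 - 1*4**2 + 4*4) = -146/(2 - 1*16 + 16) = -146/(2 - 16 + 16) = -146/2 = -1*73 = -73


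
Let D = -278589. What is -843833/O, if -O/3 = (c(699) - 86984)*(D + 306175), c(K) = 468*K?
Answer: 843833/19874168184 ≈ 4.2459e-5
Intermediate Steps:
O = -19874168184 (O = -3*(468*699 - 86984)*(-278589 + 306175) = -3*(327132 - 86984)*27586 = -720444*27586 = -3*6624722728 = -19874168184)
-843833/O = -843833/(-19874168184) = -843833*(-1/19874168184) = 843833/19874168184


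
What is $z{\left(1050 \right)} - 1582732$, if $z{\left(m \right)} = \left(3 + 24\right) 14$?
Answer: $-1582354$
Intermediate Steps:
$z{\left(m \right)} = 378$ ($z{\left(m \right)} = 27 \cdot 14 = 378$)
$z{\left(1050 \right)} - 1582732 = 378 - 1582732 = -1582354$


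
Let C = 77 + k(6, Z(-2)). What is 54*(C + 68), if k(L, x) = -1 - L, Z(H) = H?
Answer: 7452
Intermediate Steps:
C = 70 (C = 77 + (-1 - 1*6) = 77 + (-1 - 6) = 77 - 7 = 70)
54*(C + 68) = 54*(70 + 68) = 54*138 = 7452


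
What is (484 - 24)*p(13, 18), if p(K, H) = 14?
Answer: 6440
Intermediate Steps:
(484 - 24)*p(13, 18) = (484 - 24)*14 = 460*14 = 6440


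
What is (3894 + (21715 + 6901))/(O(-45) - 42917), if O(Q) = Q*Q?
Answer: -16255/20446 ≈ -0.79502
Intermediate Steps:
O(Q) = Q**2
(3894 + (21715 + 6901))/(O(-45) - 42917) = (3894 + (21715 + 6901))/((-45)**2 - 42917) = (3894 + 28616)/(2025 - 42917) = 32510/(-40892) = 32510*(-1/40892) = -16255/20446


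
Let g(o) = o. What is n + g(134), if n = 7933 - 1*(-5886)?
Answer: 13953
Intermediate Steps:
n = 13819 (n = 7933 + 5886 = 13819)
n + g(134) = 13819 + 134 = 13953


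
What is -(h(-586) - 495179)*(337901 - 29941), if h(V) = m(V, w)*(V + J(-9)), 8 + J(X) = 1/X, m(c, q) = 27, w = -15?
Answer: 157435311200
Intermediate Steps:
J(X) = -8 + 1/X
h(V) = -219 + 27*V (h(V) = 27*(V + (-8 + 1/(-9))) = 27*(V + (-8 - 1/9)) = 27*(V - 73/9) = 27*(-73/9 + V) = -219 + 27*V)
-(h(-586) - 495179)*(337901 - 29941) = -((-219 + 27*(-586)) - 495179)*(337901 - 29941) = -((-219 - 15822) - 495179)*307960 = -(-16041 - 495179)*307960 = -(-511220)*307960 = -1*(-157435311200) = 157435311200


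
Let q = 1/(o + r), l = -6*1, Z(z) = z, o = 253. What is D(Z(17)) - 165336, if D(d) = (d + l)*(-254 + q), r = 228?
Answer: -80870519/481 ≈ -1.6813e+5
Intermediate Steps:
l = -6
q = 1/481 (q = 1/(253 + 228) = 1/481 ≈ 0.0020790)
D(d) = 733038/481 - 122173*d/481 (D(d) = (d - 6)*(-254 + 1/481) = (-6 + d)*(-122173/481) = 733038/481 - 122173*d/481)
D(Z(17)) - 165336 = (733038/481 - 122173/481*17) - 165336 = (733038/481 - 2076941/481) - 165336 = -1343903/481 - 165336 = -80870519/481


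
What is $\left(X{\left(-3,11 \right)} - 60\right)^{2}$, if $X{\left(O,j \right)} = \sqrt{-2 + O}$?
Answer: $\left(60 - i \sqrt{5}\right)^{2} \approx 3595.0 - 268.33 i$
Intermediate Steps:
$\left(X{\left(-3,11 \right)} - 60\right)^{2} = \left(\sqrt{-2 - 3} - 60\right)^{2} = \left(\sqrt{-5} - 60\right)^{2} = \left(i \sqrt{5} - 60\right)^{2} = \left(-60 + i \sqrt{5}\right)^{2}$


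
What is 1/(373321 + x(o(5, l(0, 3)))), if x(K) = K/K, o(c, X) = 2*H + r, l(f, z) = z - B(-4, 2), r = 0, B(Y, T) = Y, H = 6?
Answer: 1/373322 ≈ 2.6787e-6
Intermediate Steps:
l(f, z) = 4 + z (l(f, z) = z - 1*(-4) = z + 4 = 4 + z)
o(c, X) = 12 (o(c, X) = 2*6 + 0 = 12 + 0 = 12)
x(K) = 1
1/(373321 + x(o(5, l(0, 3)))) = 1/(373321 + 1) = 1/373322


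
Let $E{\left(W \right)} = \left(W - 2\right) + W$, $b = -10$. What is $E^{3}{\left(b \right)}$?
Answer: $-10648$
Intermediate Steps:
$E{\left(W \right)} = -2 + 2 W$ ($E{\left(W \right)} = \left(-2 + W\right) + W = -2 + 2 W$)
$E^{3}{\left(b \right)} = \left(-2 + 2 \left(-10\right)\right)^{3} = \left(-2 - 20\right)^{3} = \left(-22\right)^{3} = -10648$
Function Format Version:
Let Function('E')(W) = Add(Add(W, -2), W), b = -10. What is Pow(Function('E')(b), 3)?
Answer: -10648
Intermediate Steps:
Function('E')(W) = Add(-2, Mul(2, W)) (Function('E')(W) = Add(Add(-2, W), W) = Add(-2, Mul(2, W)))
Pow(Function('E')(b), 3) = Pow(Add(-2, Mul(2, -10)), 3) = Pow(Add(-2, -20), 3) = Pow(-22, 3) = -10648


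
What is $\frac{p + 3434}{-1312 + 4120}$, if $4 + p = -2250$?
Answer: $\frac{295}{702} \approx 0.42023$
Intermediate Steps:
$p = -2254$ ($p = -4 - 2250 = -2254$)
$\frac{p + 3434}{-1312 + 4120} = \frac{-2254 + 3434}{-1312 + 4120} = \frac{1180}{2808} = 1180 \cdot \frac{1}{2808} = \frac{295}{702}$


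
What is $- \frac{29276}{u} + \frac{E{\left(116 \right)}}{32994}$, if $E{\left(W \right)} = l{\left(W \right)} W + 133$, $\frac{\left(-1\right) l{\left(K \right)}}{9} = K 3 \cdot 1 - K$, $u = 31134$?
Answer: $- \frac{1417115899}{171205866} \approx -8.2773$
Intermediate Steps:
$l{\left(K \right)} = - 18 K$ ($l{\left(K \right)} = - 9 \left(K 3 \cdot 1 - K\right) = - 9 \left(3 K 1 - K\right) = - 9 \left(3 K - K\right) = - 9 \cdot 2 K = - 18 K$)
$E{\left(W \right)} = 133 - 18 W^{2}$ ($E{\left(W \right)} = - 18 W W + 133 = - 18 W^{2} + 133 = 133 - 18 W^{2}$)
$- \frac{29276}{u} + \frac{E{\left(116 \right)}}{32994} = - \frac{29276}{31134} + \frac{133 - 18 \cdot 116^{2}}{32994} = \left(-29276\right) \frac{1}{31134} + \left(133 - 242208\right) \frac{1}{32994} = - \frac{14638}{15567} + \left(133 - 242208\right) \frac{1}{32994} = - \frac{14638}{15567} - \frac{242075}{32994} = - \frac{1417115899}{171205866}$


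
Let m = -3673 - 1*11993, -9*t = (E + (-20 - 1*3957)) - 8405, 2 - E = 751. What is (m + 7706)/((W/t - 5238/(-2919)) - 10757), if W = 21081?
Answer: 1412508965/1905956659 ≈ 0.74110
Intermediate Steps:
E = -749 (E = 2 - 1*751 = 2 - 751 = -749)
t = 1459 (t = -((-749 + (-20 - 1*3957)) - 8405)/9 = -((-749 + (-20 - 3957)) - 8405)/9 = -((-749 - 3977) - 8405)/9 = -(-4726 - 8405)/9 = -⅑*(-13131) = 1459)
m = -15666 (m = -3673 - 11993 = -15666)
(m + 7706)/((W/t - 5238/(-2919)) - 10757) = (-15666 + 7706)/((21081/1459 - 5238/(-2919)) - 10757) = -7960/((21081*(1/1459) - 5238*(-1/2919)) - 10757) = -7960/((21081/1459 + 1746/973) - 10757) = -7960/(23059227/1419607 - 10757) = -7960/(-15247653272/1419607) = -7960*(-1419607/15247653272) = 1412508965/1905956659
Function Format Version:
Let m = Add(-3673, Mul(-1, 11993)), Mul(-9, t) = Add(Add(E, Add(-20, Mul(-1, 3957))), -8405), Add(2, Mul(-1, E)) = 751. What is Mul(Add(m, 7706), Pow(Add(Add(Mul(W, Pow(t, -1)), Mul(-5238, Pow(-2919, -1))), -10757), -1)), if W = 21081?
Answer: Rational(1412508965, 1905956659) ≈ 0.74110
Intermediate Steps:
E = -749 (E = Add(2, Mul(-1, 751)) = Add(2, -751) = -749)
t = 1459 (t = Mul(Rational(-1, 9), Add(Add(-749, Add(-20, Mul(-1, 3957))), -8405)) = Mul(Rational(-1, 9), Add(Add(-749, Add(-20, -3957)), -8405)) = Mul(Rational(-1, 9), Add(Add(-749, -3977), -8405)) = Mul(Rational(-1, 9), Add(-4726, -8405)) = Mul(Rational(-1, 9), -13131) = 1459)
m = -15666 (m = Add(-3673, -11993) = -15666)
Mul(Add(m, 7706), Pow(Add(Add(Mul(W, Pow(t, -1)), Mul(-5238, Pow(-2919, -1))), -10757), -1)) = Mul(Add(-15666, 7706), Pow(Add(Add(Mul(21081, Pow(1459, -1)), Mul(-5238, Pow(-2919, -1))), -10757), -1)) = Mul(-7960, Pow(Add(Add(Mul(21081, Rational(1, 1459)), Mul(-5238, Rational(-1, 2919))), -10757), -1)) = Mul(-7960, Pow(Add(Add(Rational(21081, 1459), Rational(1746, 973)), -10757), -1)) = Mul(-7960, Pow(Add(Rational(23059227, 1419607), -10757), -1)) = Mul(-7960, Pow(Rational(-15247653272, 1419607), -1)) = Mul(-7960, Rational(-1419607, 15247653272)) = Rational(1412508965, 1905956659)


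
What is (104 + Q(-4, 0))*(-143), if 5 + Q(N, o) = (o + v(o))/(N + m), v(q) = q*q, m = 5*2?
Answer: -14157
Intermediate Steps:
m = 10
v(q) = q²
Q(N, o) = -5 + (o + o²)/(10 + N) (Q(N, o) = -5 + (o + o²)/(N + 10) = -5 + (o + o²)/(10 + N))
(104 + Q(-4, 0))*(-143) = (104 + (-50 + 0 + 0² - 5*(-4))/(10 - 4))*(-143) = (104 + (-50 + 0 + 0 + 20)/6)*(-143) = (104 + (⅙)*(-30))*(-143) = (104 - 5)*(-143) = 99*(-143) = -14157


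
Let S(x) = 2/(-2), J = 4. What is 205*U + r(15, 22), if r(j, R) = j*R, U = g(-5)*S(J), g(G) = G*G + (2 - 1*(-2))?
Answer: -5615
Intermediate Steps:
S(x) = -1 (S(x) = 2*(-½) = -1)
g(G) = 4 + G² (g(G) = G² + (2 + 2) = G² + 4 = 4 + G²)
U = -29 (U = (4 + (-5)²)*(-1) = (4 + 25)*(-1) = 29*(-1) = -29)
r(j, R) = R*j
205*U + r(15, 22) = 205*(-29) + 22*15 = -5945 + 330 = -5615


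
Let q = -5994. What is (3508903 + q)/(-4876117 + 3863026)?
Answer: -3502909/1013091 ≈ -3.4576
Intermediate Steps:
(3508903 + q)/(-4876117 + 3863026) = (3508903 - 5994)/(-4876117 + 3863026) = 3502909/(-1013091) = 3502909*(-1/1013091) = -3502909/1013091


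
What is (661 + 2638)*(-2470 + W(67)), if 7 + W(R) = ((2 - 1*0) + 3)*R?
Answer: -7066458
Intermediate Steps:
W(R) = -7 + 5*R (W(R) = -7 + ((2 - 1*0) + 3)*R = -7 + ((2 + 0) + 3)*R = -7 + (2 + 3)*R = -7 + 5*R)
(661 + 2638)*(-2470 + W(67)) = (661 + 2638)*(-2470 + (-7 + 5*67)) = 3299*(-2470 + (-7 + 335)) = 3299*(-2470 + 328) = 3299*(-2142) = -7066458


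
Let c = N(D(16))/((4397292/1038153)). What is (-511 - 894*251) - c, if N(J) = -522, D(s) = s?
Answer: -54912835633/244294 ≈ -2.2478e+5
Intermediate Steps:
c = -30106437/244294 (c = -522/(4397292/1038153) = -522/(4397292*(1/1038153)) = -522/1465764/346051 = -522*346051/1465764 = -30106437/244294 ≈ -123.24)
(-511 - 894*251) - c = (-511 - 894*251) - 1*(-30106437/244294) = (-511 - 224394) + 30106437/244294 = -224905 + 30106437/244294 = -54912835633/244294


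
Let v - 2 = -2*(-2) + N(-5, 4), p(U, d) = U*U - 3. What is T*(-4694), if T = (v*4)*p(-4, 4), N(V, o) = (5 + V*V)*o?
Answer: -30755088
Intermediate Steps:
p(U, d) = -3 + U² (p(U, d) = U² - 3 = -3 + U²)
N(V, o) = o*(5 + V²) (N(V, o) = (5 + V²)*o = o*(5 + V²))
v = 126 (v = 2 + (-2*(-2) + 4*(5 + (-5)²)) = 2 + (4 + 4*(5 + 25)) = 2 + (4 + 4*30) = 2 + (4 + 120) = 2 + 124 = 126)
T = 6552 (T = (126*4)*(-3 + (-4)²) = 504*(-3 + 16) = 504*13 = 6552)
T*(-4694) = 6552*(-4694) = -30755088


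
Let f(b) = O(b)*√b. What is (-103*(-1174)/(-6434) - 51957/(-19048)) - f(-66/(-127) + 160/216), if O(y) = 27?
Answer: -984515459/61277416 - 3*√1646682/127 ≈ -46.379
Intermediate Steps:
f(b) = 27*√b
(-103*(-1174)/(-6434) - 51957/(-19048)) - f(-66/(-127) + 160/216) = (-103*(-1174)/(-6434) - 51957/(-19048)) - 27*√(-66/(-127) + 160/216) = (120922*(-1/6434) - 51957*(-1/19048)) - 27*√(-66*(-1/127) + 160*(1/216)) = (-60461/3217 + 51957/19048) - 27*√(66/127 + 20/27) = -984515459/61277416 - 27*√(4322/3429) = -984515459/61277416 - 27*√1646682/1143 = -984515459/61277416 - 3*√1646682/127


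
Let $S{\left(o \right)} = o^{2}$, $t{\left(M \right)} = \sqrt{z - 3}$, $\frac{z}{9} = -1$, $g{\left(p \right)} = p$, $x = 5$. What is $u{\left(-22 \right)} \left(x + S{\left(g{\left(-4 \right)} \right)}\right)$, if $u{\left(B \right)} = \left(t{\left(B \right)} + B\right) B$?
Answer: $10164 - 924 i \sqrt{3} \approx 10164.0 - 1600.4 i$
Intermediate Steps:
$z = -9$ ($z = 9 \left(-1\right) = -9$)
$t{\left(M \right)} = 2 i \sqrt{3}$ ($t{\left(M \right)} = \sqrt{-9 - 3} = \sqrt{-12} = 2 i \sqrt{3}$)
$u{\left(B \right)} = B \left(B + 2 i \sqrt{3}\right)$ ($u{\left(B \right)} = \left(2 i \sqrt{3} + B\right) B = \left(B + 2 i \sqrt{3}\right) B = B \left(B + 2 i \sqrt{3}\right)$)
$u{\left(-22 \right)} \left(x + S{\left(g{\left(-4 \right)} \right)}\right) = - 22 \left(-22 + 2 i \sqrt{3}\right) \left(5 + \left(-4\right)^{2}\right) = \left(484 - 44 i \sqrt{3}\right) \left(5 + 16\right) = \left(484 - 44 i \sqrt{3}\right) 21 = 10164 - 924 i \sqrt{3}$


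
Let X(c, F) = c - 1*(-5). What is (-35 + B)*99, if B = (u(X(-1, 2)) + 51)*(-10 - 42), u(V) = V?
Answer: -286605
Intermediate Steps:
X(c, F) = 5 + c (X(c, F) = c + 5 = 5 + c)
B = -2860 (B = ((5 - 1) + 51)*(-10 - 42) = (4 + 51)*(-52) = 55*(-52) = -2860)
(-35 + B)*99 = (-35 - 2860)*99 = -2895*99 = -286605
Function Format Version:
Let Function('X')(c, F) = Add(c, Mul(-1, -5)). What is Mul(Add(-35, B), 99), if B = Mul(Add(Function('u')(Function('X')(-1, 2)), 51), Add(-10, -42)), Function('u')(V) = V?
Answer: -286605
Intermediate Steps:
Function('X')(c, F) = Add(5, c) (Function('X')(c, F) = Add(c, 5) = Add(5, c))
B = -2860 (B = Mul(Add(Add(5, -1), 51), Add(-10, -42)) = Mul(Add(4, 51), -52) = Mul(55, -52) = -2860)
Mul(Add(-35, B), 99) = Mul(Add(-35, -2860), 99) = Mul(-2895, 99) = -286605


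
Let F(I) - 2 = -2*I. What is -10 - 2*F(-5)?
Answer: -34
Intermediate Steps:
F(I) = 2 - 2*I
-10 - 2*F(-5) = -10 - 2*(2 - 2*(-5)) = -10 - 2*(2 + 10) = -10 - 2*12 = -10 - 24 = -34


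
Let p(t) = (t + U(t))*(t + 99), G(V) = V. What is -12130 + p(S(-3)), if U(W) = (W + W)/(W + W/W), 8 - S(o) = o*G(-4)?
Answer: -36770/3 ≈ -12257.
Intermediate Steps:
S(o) = 8 + 4*o (S(o) = 8 - o*(-4) = 8 - (-4)*o = 8 + 4*o)
U(W) = 2*W/(1 + W) (U(W) = (2*W)/(W + 1) = (2*W)/(1 + W) = 2*W/(1 + W))
p(t) = (99 + t)*(t + 2*t/(1 + t)) (p(t) = (t + 2*t/(1 + t))*(t + 99) = (t + 2*t/(1 + t))*(99 + t) = (99 + t)*(t + 2*t/(1 + t)))
-12130 + p(S(-3)) = -12130 + (8 + 4*(-3))*(297 + (8 + 4*(-3))**2 + 102*(8 + 4*(-3)))/(1 + (8 + 4*(-3))) = -12130 + (8 - 12)*(297 + (8 - 12)**2 + 102*(8 - 12))/(1 + (8 - 12)) = -12130 - 4*(297 + (-4)**2 + 102*(-4))/(1 - 4) = -12130 - 4*(297 + 16 - 408)/(-3) = -12130 - 4*(-1/3)*(-95) = -12130 - 380/3 = -36770/3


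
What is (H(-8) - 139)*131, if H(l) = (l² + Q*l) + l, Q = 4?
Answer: -15065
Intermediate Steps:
H(l) = l² + 5*l (H(l) = (l² + 4*l) + l = l² + 5*l)
(H(-8) - 139)*131 = (-8*(5 - 8) - 139)*131 = (-8*(-3) - 139)*131 = (24 - 139)*131 = -115*131 = -15065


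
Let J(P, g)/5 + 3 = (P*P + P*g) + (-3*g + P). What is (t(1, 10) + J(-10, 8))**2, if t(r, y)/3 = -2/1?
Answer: 8281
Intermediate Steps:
t(r, y) = -6 (t(r, y) = 3*(-2/1) = 3*(-2*1) = 3*(-2) = -6)
J(P, g) = -15 - 15*g + 5*P + 5*P**2 + 5*P*g (J(P, g) = -15 + 5*((P*P + P*g) + (-3*g + P)) = -15 + 5*((P**2 + P*g) + (P - 3*g)) = -15 + 5*(P + P**2 - 3*g + P*g) = -15 + (-15*g + 5*P + 5*P**2 + 5*P*g) = -15 - 15*g + 5*P + 5*P**2 + 5*P*g)
(t(1, 10) + J(-10, 8))**2 = (-6 + (-15 - 15*8 + 5*(-10) + 5*(-10)**2 + 5*(-10)*8))**2 = (-6 + (-15 - 120 - 50 + 5*100 - 400))**2 = (-6 + (-15 - 120 - 50 + 500 - 400))**2 = (-6 - 85)**2 = (-91)**2 = 8281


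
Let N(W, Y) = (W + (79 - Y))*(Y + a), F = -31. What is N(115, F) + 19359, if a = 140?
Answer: 43884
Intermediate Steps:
N(W, Y) = (140 + Y)*(79 + W - Y) (N(W, Y) = (W + (79 - Y))*(Y + 140) = (79 + W - Y)*(140 + Y) = (140 + Y)*(79 + W - Y))
N(115, F) + 19359 = (11060 - 1*(-31)² - 61*(-31) + 140*115 + 115*(-31)) + 19359 = (11060 - 1*961 + 1891 + 16100 - 3565) + 19359 = (11060 - 961 + 1891 + 16100 - 3565) + 19359 = 24525 + 19359 = 43884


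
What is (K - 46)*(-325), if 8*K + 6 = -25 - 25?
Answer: 17225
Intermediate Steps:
K = -7 (K = -¾ + (-25 - 25)/8 = -¾ + (⅛)*(-50) = -¾ - 25/4 = -7)
(K - 46)*(-325) = (-7 - 46)*(-325) = -53*(-325) = 17225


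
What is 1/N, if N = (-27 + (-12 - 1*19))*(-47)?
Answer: 1/2726 ≈ 0.00036684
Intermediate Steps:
N = 2726 (N = (-27 + (-12 - 19))*(-47) = (-27 - 31)*(-47) = -58*(-47) = 2726)
1/N = 1/2726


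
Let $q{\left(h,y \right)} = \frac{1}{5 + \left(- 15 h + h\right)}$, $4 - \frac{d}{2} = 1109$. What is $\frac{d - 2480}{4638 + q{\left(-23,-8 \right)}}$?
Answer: $- \frac{219090}{216661} \approx -1.0112$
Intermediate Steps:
$d = -2210$ ($d = 8 - 2218 = -2210$)
$q{\left(h,y \right)} = \frac{1}{5 - 14 h}$
$\frac{d - 2480}{4638 + q{\left(-23,-8 \right)}} = \frac{-2210 - 2480}{4638 - \frac{1}{-5 + 14 \left(-23\right)}} = - \frac{4690}{4638 - \frac{1}{-5 - 322}} = - \frac{4690}{4638 - \frac{1}{-327}} = - \frac{4690}{4638 - - \frac{1}{327}} = - \frac{4690}{4638 + \frac{1}{327}} = - \frac{4690}{\frac{1516627}{327}} = \left(-4690\right) \frac{327}{1516627} = - \frac{219090}{216661}$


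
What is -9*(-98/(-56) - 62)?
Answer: 2169/4 ≈ 542.25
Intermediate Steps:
-9*(-98/(-56) - 62) = -9*(-98*(-1/56) - 62) = -9*(7/4 - 62) = -9*(-241/4) = 2169/4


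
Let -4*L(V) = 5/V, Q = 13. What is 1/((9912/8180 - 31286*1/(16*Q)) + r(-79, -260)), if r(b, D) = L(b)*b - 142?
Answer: -212680/62198633 ≈ -0.0034194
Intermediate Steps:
L(V) = -5/(4*V)
r(b, D) = -573/4 (r(b, D) = (-5/(4*b))*b - 142 = -5/4 - 142 = -573/4)
1/((9912/8180 - 31286*1/(16*Q)) + r(-79, -260)) = 1/((9912/8180 - 31286/((13*1)*16)) - 573/4) = 1/((9912*(1/8180) - 31286/(13*16)) - 573/4) = 1/((2478/2045 - 31286/208) - 573/4) = 1/((2478/2045 - 31286*1/208) - 573/4) = 1/((2478/2045 - 15643/104) - 573/4) = 1/(-31732223/212680 - 573/4) = 1/(-62198633/212680) = -212680/62198633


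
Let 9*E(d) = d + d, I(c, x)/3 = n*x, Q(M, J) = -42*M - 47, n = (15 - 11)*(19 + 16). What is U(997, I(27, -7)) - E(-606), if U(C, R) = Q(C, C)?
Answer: -125359/3 ≈ -41786.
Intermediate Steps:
n = 140 (n = 4*35 = 140)
Q(M, J) = -47 - 42*M
I(c, x) = 420*x (I(c, x) = 3*(140*x) = 420*x)
E(d) = 2*d/9 (E(d) = (d + d)/9 = (2*d)/9 = 2*d/9)
U(C, R) = -47 - 42*C
U(997, I(27, -7)) - E(-606) = (-47 - 42*997) - 2*(-606)/9 = (-47 - 41874) - 1*(-404/3) = -41921 + 404/3 = -125359/3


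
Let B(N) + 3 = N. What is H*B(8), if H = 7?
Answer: 35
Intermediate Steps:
B(N) = -3 + N
H*B(8) = 7*(-3 + 8) = 7*5 = 35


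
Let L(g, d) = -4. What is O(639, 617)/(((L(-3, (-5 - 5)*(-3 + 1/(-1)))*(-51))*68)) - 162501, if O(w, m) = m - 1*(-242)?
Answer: -2254213013/13872 ≈ -1.6250e+5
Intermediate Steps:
O(w, m) = 242 + m (O(w, m) = m + 242 = 242 + m)
O(639, 617)/(((L(-3, (-5 - 5)*(-3 + 1/(-1)))*(-51))*68)) - 162501 = (242 + 617)/((-4*(-51)*68)) - 162501 = 859/((204*68)) - 162501 = 859/13872 - 162501 = -2254213013/13872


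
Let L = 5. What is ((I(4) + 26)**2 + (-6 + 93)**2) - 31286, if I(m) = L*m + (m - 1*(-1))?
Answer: -21116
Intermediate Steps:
I(m) = 1 + 6*m (I(m) = 5*m + (m - 1*(-1)) = 5*m + (m + 1) = 5*m + (1 + m) = 1 + 6*m)
((I(4) + 26)**2 + (-6 + 93)**2) - 31286 = (((1 + 6*4) + 26)**2 + (-6 + 93)**2) - 31286 = (((1 + 24) + 26)**2 + 87**2) - 31286 = ((25 + 26)**2 + 7569) - 31286 = (51**2 + 7569) - 31286 = (2601 + 7569) - 31286 = 10170 - 31286 = -21116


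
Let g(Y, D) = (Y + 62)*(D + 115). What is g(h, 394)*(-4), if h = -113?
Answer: 103836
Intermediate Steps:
g(Y, D) = (62 + Y)*(115 + D)
g(h, 394)*(-4) = (7130 + 62*394 + 115*(-113) + 394*(-113))*(-4) = (7130 + 24428 - 12995 - 44522)*(-4) = -25959*(-4) = 103836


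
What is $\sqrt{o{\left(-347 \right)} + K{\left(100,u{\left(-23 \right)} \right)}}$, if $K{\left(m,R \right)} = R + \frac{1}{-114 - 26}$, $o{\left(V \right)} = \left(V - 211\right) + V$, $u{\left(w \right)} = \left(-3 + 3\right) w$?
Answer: $\frac{i \sqrt{4434535}}{70} \approx 30.083 i$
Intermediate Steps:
$u{\left(w \right)} = 0$ ($u{\left(w \right)} = 0 w = 0$)
$o{\left(V \right)} = -211 + 2 V$ ($o{\left(V \right)} = \left(-211 + V\right) + V = -211 + 2 V$)
$K{\left(m,R \right)} = - \frac{1}{140} + R$ ($K{\left(m,R \right)} = R + \frac{1}{-140} = R - \frac{1}{140} = - \frac{1}{140} + R$)
$\sqrt{o{\left(-347 \right)} + K{\left(100,u{\left(-23 \right)} \right)}} = \sqrt{\left(-211 + 2 \left(-347\right)\right) + \left(- \frac{1}{140} + 0\right)} = \sqrt{\left(-211 - 694\right) - \frac{1}{140}} = \sqrt{-905 - \frac{1}{140}} = \sqrt{- \frac{126701}{140}} = \frac{i \sqrt{4434535}}{70}$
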